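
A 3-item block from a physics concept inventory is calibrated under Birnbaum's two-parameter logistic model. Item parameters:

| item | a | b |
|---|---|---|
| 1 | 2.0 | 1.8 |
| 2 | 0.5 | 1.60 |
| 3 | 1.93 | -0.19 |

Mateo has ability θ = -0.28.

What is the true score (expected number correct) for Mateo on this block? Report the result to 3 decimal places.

P(θ) = 1 / (1 + exp(−a(θ − b)))
P_1 = 1/(1+e^{4.1600}) = 0.0154
P_2 = 1/(1+e^{0.9400}) = 0.2809
P_3 = 1/(1+e^{0.1737}) = 0.4567
E[score] = 0.0154 + 0.2809 + 0.4567 = 0.7530

0.753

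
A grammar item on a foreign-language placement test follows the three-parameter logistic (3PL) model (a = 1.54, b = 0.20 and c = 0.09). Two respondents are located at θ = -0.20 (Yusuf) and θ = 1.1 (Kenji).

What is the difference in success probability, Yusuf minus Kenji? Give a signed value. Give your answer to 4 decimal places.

P(θ) = c + (1 − c) · 1 / (1 + exp(−a(θ − b)))
P(Yusuf) = 0.4091  [exponent -0.6160]
P(Kenji) = 0.8180  [exponent 1.3860]
Difference = 0.4091 − 0.8180 = -0.4088

-0.4088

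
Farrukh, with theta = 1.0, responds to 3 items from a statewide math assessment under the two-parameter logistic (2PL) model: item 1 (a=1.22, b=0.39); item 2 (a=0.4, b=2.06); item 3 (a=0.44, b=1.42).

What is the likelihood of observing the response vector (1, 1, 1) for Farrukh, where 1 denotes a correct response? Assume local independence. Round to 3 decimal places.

P(theta) = 1 / (1 + exp(−a(theta − b)))
P_1 = 1/(1+e^{-0.7442}) = 0.6779
P_2 = 1/(1+e^{0.4240}) = 0.3956
P_3 = 1/(1+e^{0.1848}) = 0.4539
L = P_1 × P_2 × P_3 = 0.6779 × 0.3956 × 0.4539 = 0.12172

0.122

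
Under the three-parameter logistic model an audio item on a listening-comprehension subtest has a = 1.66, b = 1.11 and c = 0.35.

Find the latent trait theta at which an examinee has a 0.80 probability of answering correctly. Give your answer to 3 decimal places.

P(theta) = c + (1 − c) · 1 / (1 + exp(−a(theta − b)))
Remove guessing floor: (0.80 − 0.35)/(1 − 0.35) = 0.6923
logit = ln(0.6923/0.3077) = 0.8109
theta = b + logit/(a) = 1.11 + 0.8109/1.6600 = 1.5985

1.599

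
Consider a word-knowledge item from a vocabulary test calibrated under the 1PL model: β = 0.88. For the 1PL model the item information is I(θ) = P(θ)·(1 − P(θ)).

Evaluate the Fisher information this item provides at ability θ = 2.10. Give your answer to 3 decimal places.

0.176

P = 1/(1+e^{-1.2200}) = 0.7721
P(1−P) = 0.7721 × 0.2279 = 0.1760
I = P(1−P) = 0.17598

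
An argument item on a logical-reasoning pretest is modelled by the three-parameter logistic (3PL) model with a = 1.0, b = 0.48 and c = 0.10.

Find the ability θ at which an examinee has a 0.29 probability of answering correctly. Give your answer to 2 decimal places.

P(θ) = c + (1 − c) · 1 / (1 + exp(−a(θ − b)))
Remove guessing floor: (0.29 − 0.10)/(1 − 0.10) = 0.2111
logit = ln(0.2111/0.7889) = -1.3182
θ = b + logit/(a) = 0.48 + (-1.3182)/1.0000 = -0.8382

-0.84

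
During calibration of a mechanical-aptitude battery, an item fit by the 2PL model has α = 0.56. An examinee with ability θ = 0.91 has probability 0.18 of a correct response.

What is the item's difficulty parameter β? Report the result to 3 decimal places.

3.618

P(θ) = 1 / (1 + exp(−α(θ − β)))
logit(0.18) = ln(0.18/0.82) = -1.5163
β = θ − logit/(α) = 0.91 − (-1.5163)/0.5600 = 3.6178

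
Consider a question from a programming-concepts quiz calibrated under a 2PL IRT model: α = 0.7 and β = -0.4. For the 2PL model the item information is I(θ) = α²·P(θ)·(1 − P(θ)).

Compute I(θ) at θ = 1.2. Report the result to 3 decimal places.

P = 1/(1+e^{-1.1200}) = 0.7540
P(1−P) = 0.7540 × 0.2460 = 0.1855
I = α² × P(1−P) = 0.7² × 0.1855 = 0.09089

0.091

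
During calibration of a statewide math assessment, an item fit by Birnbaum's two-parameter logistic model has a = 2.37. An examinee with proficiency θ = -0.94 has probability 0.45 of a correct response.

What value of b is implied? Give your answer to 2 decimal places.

-0.86

P(θ) = 1 / (1 + exp(−a(θ − b)))
logit(0.45) = ln(0.45/0.55) = -0.2007
b = θ − logit/(a) = -0.94 − (-0.2007)/2.3700 = -0.8553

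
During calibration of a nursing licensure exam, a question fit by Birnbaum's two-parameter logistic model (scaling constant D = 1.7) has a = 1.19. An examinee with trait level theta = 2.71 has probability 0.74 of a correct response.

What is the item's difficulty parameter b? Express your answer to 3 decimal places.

2.193

P(theta) = 1 / (1 + exp(−D·a(theta − b)))
logit(0.74) = ln(0.74/0.26) = 1.0460
b = theta − logit/(1.7·a) = 2.71 − 1.0460/2.0230 = 2.1930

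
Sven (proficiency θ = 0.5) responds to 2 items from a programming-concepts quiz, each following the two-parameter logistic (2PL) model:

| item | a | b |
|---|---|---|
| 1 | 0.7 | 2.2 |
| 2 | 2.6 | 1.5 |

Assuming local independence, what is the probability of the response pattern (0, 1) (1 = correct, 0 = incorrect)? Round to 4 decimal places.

0.0530

P(θ) = 1 / (1 + exp(−a(θ − b)))
P_1 = 1/(1+e^{1.1900}) = 0.2333
P_2 = 1/(1+e^{2.6000}) = 0.0691
L = (1−P_1) × P_2 = 0.7667 × 0.0691 = 0.05301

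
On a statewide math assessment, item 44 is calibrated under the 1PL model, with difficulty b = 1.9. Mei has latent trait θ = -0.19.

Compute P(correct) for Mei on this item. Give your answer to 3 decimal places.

P(θ) = 1 / (1 + exp(−(θ − b)))
Exponent: (-0.19 − 1.9) = -2.0900
1/(1 + e^{2.0900}) = 0.1101
P = 0.1101

0.110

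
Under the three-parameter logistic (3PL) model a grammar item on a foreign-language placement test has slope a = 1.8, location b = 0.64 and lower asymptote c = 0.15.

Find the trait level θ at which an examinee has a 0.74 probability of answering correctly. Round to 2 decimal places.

P(θ) = c + (1 − c) · 1 / (1 + exp(−a(θ − b)))
Remove guessing floor: (0.74 − 0.15)/(1 − 0.15) = 0.6941
logit = ln(0.6941/0.3059) = 0.8194
θ = b + logit/(a) = 0.64 + 0.8194/1.8000 = 1.0952

1.10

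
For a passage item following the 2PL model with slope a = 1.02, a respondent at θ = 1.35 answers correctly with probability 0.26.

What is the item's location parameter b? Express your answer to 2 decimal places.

P(θ) = 1 / (1 + exp(−a(θ − b)))
logit(0.26) = ln(0.26/0.74) = -1.0460
b = θ − logit/(a) = 1.35 − (-1.0460)/1.0200 = 2.3755

2.38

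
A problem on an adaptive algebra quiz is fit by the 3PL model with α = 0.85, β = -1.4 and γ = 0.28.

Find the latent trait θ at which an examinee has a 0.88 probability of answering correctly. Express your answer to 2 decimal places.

P(θ) = γ + (1 − γ) · 1 / (1 + exp(−α(θ − β)))
Remove guessing floor: (0.88 − 0.28)/(1 − 0.28) = 0.8333
logit = ln(0.8333/0.1667) = 1.6094
θ = β + logit/(α) = -1.4 + 1.6094/0.8500 = 0.4935

0.49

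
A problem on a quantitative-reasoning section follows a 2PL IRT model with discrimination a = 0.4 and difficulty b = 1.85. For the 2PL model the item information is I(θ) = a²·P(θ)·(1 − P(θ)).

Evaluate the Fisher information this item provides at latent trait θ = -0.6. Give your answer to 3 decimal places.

0.032

P = 1/(1+e^{0.9800}) = 0.2729
P(1−P) = 0.2729 × 0.7271 = 0.1984
I = a² × P(1−P) = 0.4² × 0.1984 = 0.03175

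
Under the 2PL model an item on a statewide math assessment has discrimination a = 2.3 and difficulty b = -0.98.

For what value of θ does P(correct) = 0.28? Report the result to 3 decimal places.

P(θ) = 1 / (1 + exp(−a(θ − b)))
logit = ln(0.2800/0.7200) = -0.9445
θ = b + logit/(a) = -0.98 + (-0.9445)/2.3000 = -1.3906

-1.391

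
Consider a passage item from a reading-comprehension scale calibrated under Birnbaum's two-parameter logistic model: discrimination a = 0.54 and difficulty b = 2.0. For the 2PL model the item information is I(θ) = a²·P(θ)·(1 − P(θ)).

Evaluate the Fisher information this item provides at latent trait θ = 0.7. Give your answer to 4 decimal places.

P = 1/(1+e^{0.7020}) = 0.3314
P(1−P) = 0.3314 × 0.6686 = 0.2216
I = a² × P(1−P) = 0.54² × 0.2216 = 0.06461

0.0646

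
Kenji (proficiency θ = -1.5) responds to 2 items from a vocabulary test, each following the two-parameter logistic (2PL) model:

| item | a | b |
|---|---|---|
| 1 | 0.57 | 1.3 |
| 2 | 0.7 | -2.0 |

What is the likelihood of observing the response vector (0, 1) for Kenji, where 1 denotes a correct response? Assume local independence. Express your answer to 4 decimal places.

0.4877

P(θ) = 1 / (1 + exp(−a(θ − b)))
P_1 = 1/(1+e^{1.5960}) = 0.1685
P_2 = 1/(1+e^{-0.3500}) = 0.5866
L = (1−P_1) × P_2 = 0.8315 × 0.5866 = 0.48775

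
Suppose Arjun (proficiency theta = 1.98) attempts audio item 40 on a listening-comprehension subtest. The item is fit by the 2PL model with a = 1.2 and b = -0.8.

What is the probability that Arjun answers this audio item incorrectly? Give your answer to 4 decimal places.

0.0344

P(theta) = 1 / (1 + exp(−a(theta − b)))
Exponent: 1.2 × (1.98 − (-0.8)) = 3.3360
1/(1 + e^{-3.3360}) = 0.9656
P(incorrect) = 1 − 0.9656 = 0.0344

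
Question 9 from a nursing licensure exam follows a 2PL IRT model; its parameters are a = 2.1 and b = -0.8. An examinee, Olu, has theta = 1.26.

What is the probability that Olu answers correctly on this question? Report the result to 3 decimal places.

P(theta) = 1 / (1 + exp(−a(theta − b)))
Exponent: 2.1 × (1.26 − (-0.8)) = 4.3260
1/(1 + e^{-4.3260}) = 0.9870

0.987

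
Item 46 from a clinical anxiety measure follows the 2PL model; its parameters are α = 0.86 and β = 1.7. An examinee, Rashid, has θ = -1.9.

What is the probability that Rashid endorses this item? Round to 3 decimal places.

P(θ) = 1 / (1 + exp(−α(θ − β)))
Exponent: 0.86 × (-1.9 − 1.7) = -3.0960
1/(1 + e^{3.0960}) = 0.0433

0.043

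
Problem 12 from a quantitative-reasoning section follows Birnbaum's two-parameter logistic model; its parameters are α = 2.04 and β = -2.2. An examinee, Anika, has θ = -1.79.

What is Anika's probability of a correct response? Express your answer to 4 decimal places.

P(θ) = 1 / (1 + exp(−α(θ − β)))
Exponent: 2.04 × (-1.79 − (-2.2)) = 0.8364
1/(1 + e^{-0.8364}) = 0.6977

0.6977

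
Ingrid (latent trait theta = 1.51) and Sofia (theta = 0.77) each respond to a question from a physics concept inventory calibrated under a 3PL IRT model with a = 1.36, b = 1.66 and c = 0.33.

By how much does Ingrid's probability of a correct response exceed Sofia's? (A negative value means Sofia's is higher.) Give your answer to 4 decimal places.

0.1471

P(theta) = c + (1 − c) · 1 / (1 + exp(−a(theta − b)))
P(Ingrid) = 0.6309  [exponent -0.2040]
P(Sofia) = 0.4839  [exponent -1.2104]
Difference = 0.6309 − 0.4839 = 0.1471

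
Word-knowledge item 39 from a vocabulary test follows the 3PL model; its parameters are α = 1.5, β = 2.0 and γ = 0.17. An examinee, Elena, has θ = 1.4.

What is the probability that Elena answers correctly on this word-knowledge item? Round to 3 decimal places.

0.410

P(θ) = γ + (1 − γ) · 1 / (1 + exp(−α(θ − β)))
Exponent: 1.5 × (1.4 − 2.0) = -0.9000
1/(1 + e^{0.9000}) = 0.2891
P = 0.17 + 0.83 × 0.2891 = 0.4099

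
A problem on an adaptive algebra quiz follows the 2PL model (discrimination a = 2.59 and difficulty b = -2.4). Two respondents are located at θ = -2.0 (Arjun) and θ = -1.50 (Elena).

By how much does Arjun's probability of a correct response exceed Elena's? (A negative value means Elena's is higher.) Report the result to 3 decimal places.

-0.173

P(θ) = 1 / (1 + exp(−a(θ − b)))
P(Arjun) = 0.7381  [exponent 1.0360]
P(Elena) = 0.9114  [exponent 2.3310]
Difference = 0.7381 − 0.9114 = -0.1733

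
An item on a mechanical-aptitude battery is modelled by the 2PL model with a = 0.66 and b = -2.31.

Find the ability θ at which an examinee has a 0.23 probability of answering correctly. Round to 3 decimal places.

-4.141

P(θ) = 1 / (1 + exp(−a(θ − b)))
logit = ln(0.2300/0.7700) = -1.2083
θ = b + logit/(a) = -2.31 + (-1.2083)/0.6600 = -4.1408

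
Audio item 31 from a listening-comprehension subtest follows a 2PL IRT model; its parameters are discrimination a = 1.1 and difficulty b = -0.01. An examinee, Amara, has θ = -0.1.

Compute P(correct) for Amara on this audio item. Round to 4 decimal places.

P(θ) = 1 / (1 + exp(−a(θ − b)))
Exponent: 1.1 × (-0.1 − (-0.01)) = -0.0990
1/(1 + e^{0.0990}) = 0.4753

0.4753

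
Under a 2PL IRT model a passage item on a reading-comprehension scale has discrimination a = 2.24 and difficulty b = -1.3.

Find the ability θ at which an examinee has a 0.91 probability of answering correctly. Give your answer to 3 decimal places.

P(θ) = 1 / (1 + exp(−a(θ − b)))
logit = ln(0.9100/0.0900) = 2.3136
θ = b + logit/(a) = -1.3 + 2.3136/2.2400 = -0.2671

-0.267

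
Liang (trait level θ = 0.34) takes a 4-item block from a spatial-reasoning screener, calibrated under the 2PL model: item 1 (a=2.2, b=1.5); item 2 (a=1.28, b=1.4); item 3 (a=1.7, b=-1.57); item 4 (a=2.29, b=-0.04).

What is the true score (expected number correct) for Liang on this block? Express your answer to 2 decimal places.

1.94

P(θ) = 1 / (1 + exp(−a(θ − b)))
P_1 = 1/(1+e^{2.5520}) = 0.0723
P_2 = 1/(1+e^{1.3568}) = 0.2048
P_3 = 1/(1+e^{-3.2470}) = 0.9626
P_4 = 1/(1+e^{-0.8702}) = 0.7048
E[score] = 0.0723 + 0.2048 + 0.9626 + 0.7048 = 1.9444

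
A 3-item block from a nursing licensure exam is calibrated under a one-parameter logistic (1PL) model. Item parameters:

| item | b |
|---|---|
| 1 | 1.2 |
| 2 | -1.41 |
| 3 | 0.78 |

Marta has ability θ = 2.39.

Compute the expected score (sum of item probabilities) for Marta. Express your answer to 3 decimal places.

2.578

P(θ) = 1 / (1 + exp(−(θ − b)))
P_1 = 1/(1+e^{-1.1900}) = 0.7667
P_2 = 1/(1+e^{-3.8000}) = 0.9781
P_3 = 1/(1+e^{-1.6100}) = 0.8334
E[score] = 0.7667 + 0.9781 + 0.8334 = 2.5783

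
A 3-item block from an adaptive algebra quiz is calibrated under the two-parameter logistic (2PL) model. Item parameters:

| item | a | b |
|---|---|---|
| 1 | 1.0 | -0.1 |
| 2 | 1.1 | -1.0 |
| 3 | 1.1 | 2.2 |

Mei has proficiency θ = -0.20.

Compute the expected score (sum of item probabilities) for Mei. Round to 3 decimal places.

1.248

P(θ) = 1 / (1 + exp(−a(θ − b)))
P_1 = 1/(1+e^{0.1000}) = 0.4750
P_2 = 1/(1+e^{-0.8800}) = 0.7068
P_3 = 1/(1+e^{2.6400}) = 0.0666
E[score] = 0.4750 + 0.7068 + 0.0666 = 1.2485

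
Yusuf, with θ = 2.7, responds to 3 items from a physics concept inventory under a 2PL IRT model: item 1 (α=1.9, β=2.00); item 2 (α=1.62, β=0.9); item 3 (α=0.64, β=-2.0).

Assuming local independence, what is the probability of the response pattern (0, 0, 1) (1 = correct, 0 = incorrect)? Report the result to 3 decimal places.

0.010

P(θ) = 1 / (1 + exp(−α(θ − β)))
P_1 = 1/(1+e^{-1.3300}) = 0.7908
P_2 = 1/(1+e^{-2.9160}) = 0.9486
P_3 = 1/(1+e^{-3.0080}) = 0.9529
L = (1−P_1) × (1−P_2) × P_3 = 0.2092 × 0.0514 × 0.9529 = 0.01024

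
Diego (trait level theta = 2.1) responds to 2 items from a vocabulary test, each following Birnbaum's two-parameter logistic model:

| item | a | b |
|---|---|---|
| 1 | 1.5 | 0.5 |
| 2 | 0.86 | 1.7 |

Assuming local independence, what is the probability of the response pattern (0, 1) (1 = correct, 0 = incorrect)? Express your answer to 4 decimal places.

P(theta) = 1 / (1 + exp(−a(theta − b)))
P_1 = 1/(1+e^{-2.4000}) = 0.9168
P_2 = 1/(1+e^{-0.3440}) = 0.5852
L = (1−P_1) × P_2 = 0.0832 × 0.5852 = 0.04867

0.0487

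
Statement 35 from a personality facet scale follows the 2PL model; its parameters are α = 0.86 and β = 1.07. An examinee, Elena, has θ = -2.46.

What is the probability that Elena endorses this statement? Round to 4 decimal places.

P(θ) = 1 / (1 + exp(−α(θ − β)))
Exponent: 0.86 × (-2.46 − 1.07) = -3.0358
1/(1 + e^{3.0358}) = 0.0458

0.0458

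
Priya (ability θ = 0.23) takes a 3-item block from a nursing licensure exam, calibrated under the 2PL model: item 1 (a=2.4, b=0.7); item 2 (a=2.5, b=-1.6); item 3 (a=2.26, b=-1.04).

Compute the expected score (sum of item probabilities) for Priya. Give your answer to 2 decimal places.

P(θ) = 1 / (1 + exp(−a(θ − b)))
P_1 = 1/(1+e^{1.1280}) = 0.2445
P_2 = 1/(1+e^{-4.5750}) = 0.9898
P_3 = 1/(1+e^{-2.8702}) = 0.9464
E[score] = 0.2445 + 0.9898 + 0.9464 = 2.1807

2.18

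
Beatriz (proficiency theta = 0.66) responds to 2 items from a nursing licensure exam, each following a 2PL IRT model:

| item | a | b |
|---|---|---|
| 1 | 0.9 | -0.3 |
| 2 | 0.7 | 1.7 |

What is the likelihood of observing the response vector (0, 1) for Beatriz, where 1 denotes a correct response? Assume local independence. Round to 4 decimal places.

P(theta) = 1 / (1 + exp(−a(theta − b)))
P_1 = 1/(1+e^{-0.8640}) = 0.7035
P_2 = 1/(1+e^{0.7280}) = 0.3256
L = (1−P_1) × P_2 = 0.2965 × 0.3256 = 0.09655

0.0966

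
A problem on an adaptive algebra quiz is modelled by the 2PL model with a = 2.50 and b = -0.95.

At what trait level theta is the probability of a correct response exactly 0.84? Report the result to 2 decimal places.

P(theta) = 1 / (1 + exp(−a(theta − b)))
logit = ln(0.8400/0.1600) = 1.6582
theta = b + logit/(a) = -0.95 + 1.6582/2.5000 = -0.2867

-0.29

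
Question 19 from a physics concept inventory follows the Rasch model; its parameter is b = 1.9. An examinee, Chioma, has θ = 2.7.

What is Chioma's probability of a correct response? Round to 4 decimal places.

P(θ) = 1 / (1 + exp(−(θ − b)))
Exponent: (2.7 − 1.9) = 0.8000
1/(1 + e^{-0.8000}) = 0.6900
P = 0.6900

0.6900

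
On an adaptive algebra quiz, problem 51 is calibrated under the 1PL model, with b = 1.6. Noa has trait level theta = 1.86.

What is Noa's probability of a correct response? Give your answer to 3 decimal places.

P(theta) = 1 / (1 + exp(−(theta − b)))
Exponent: (1.86 − 1.6) = 0.2600
1/(1 + e^{-0.2600}) = 0.5646
P = 0.5646

0.565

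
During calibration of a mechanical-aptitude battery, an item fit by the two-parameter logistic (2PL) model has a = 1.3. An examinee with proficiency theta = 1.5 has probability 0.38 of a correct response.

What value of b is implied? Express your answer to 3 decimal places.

P(theta) = 1 / (1 + exp(−a(theta − b)))
logit(0.38) = ln(0.38/0.62) = -0.4895
b = theta − logit/(a) = 1.5 − (-0.4895)/1.3000 = 1.8766

1.877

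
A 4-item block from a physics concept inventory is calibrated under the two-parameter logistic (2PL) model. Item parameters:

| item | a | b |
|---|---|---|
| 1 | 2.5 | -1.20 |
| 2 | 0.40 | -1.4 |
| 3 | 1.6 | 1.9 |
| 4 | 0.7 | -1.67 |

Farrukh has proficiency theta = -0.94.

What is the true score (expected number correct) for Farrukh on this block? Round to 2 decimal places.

1.84

P(theta) = 1 / (1 + exp(−a(theta − b)))
P_1 = 1/(1+e^{-0.6500}) = 0.6570
P_2 = 1/(1+e^{-0.1840}) = 0.5459
P_3 = 1/(1+e^{4.5440}) = 0.0105
P_4 = 1/(1+e^{-0.5110}) = 0.6250
E[score] = 0.6570 + 0.5459 + 0.0105 + 0.6250 = 1.8384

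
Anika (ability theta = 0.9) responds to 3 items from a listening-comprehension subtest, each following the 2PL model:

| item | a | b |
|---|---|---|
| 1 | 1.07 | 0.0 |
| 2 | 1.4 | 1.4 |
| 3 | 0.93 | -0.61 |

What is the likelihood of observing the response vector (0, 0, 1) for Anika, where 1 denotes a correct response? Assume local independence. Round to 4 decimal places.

0.1482

P(theta) = 1 / (1 + exp(−a(theta − b)))
P_1 = 1/(1+e^{-0.9630}) = 0.7237
P_2 = 1/(1+e^{0.7000}) = 0.3318
P_3 = 1/(1+e^{-1.4043}) = 0.8029
L = (1−P_1) × (1−P_2) × P_3 = 0.2763 × 0.6682 × 0.8029 = 0.14821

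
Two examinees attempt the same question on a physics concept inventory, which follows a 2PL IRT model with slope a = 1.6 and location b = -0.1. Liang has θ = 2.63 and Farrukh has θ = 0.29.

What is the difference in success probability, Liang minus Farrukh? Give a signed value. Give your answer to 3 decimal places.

P(θ) = 1 / (1 + exp(−a(θ − b)))
P(Liang) = 0.9875  [exponent 4.3680]
P(Farrukh) = 0.6511  [exponent 0.6240]
Difference = 0.9875 − 0.6511 = 0.3364

0.336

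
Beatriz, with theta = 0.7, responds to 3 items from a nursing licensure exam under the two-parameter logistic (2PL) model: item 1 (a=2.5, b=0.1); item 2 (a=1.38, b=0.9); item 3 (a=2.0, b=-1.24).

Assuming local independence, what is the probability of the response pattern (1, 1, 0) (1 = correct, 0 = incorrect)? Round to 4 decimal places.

P(theta) = 1 / (1 + exp(−a(theta − b)))
P_1 = 1/(1+e^{-1.5000}) = 0.8176
P_2 = 1/(1+e^{0.2760}) = 0.4314
P_3 = 1/(1+e^{-3.8800}) = 0.9798
L = P_1 × P_2 × (1−P_3) = 0.8176 × 0.4314 × 0.0202 = 0.00714

0.0071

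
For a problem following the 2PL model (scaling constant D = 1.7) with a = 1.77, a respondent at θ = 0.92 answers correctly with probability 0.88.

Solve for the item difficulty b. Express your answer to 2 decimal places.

P(θ) = 1 / (1 + exp(−D·a(θ − b)))
logit(0.88) = ln(0.88/0.12) = 1.9924
b = θ − logit/(1.7·a) = 0.92 − 1.9924/3.0090 = 0.2578

0.26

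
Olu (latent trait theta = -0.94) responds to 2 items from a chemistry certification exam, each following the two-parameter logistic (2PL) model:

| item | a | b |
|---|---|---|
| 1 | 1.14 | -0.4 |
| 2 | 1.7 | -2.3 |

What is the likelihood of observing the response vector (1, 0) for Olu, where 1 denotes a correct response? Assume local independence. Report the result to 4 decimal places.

P(theta) = 1 / (1 + exp(−a(theta − b)))
P_1 = 1/(1+e^{0.6156}) = 0.3508
P_2 = 1/(1+e^{-2.3120}) = 0.9099
L = P_1 × (1−P_2) = 0.3508 × 0.0901 = 0.03162

0.0316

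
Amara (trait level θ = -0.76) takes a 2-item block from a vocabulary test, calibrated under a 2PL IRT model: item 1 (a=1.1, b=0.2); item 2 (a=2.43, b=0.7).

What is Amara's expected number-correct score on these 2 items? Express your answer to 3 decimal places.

0.286

P(θ) = 1 / (1 + exp(−a(θ − b)))
P_1 = 1/(1+e^{1.0560}) = 0.2581
P_2 = 1/(1+e^{3.5478}) = 0.0280
E[score] = 0.2581 + 0.0280 = 0.2861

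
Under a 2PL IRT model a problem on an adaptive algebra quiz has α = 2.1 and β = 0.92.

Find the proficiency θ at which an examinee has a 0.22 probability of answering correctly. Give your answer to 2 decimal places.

P(θ) = 1 / (1 + exp(−α(θ − β)))
logit = ln(0.2200/0.7800) = -1.2657
θ = β + logit/(α) = 0.92 + (-1.2657)/2.1000 = 0.3173

0.32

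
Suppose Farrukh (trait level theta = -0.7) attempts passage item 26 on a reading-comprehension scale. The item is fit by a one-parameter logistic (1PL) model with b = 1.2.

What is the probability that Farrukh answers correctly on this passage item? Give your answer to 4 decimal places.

P(theta) = 1 / (1 + exp(−(theta − b)))
Exponent: (-0.7 − 1.2) = -1.9000
1/(1 + e^{1.9000}) = 0.1301
P = 0.1301

0.1301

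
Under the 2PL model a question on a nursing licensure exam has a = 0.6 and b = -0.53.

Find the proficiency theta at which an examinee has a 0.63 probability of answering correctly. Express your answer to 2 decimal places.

P(theta) = 1 / (1 + exp(−a(theta − b)))
logit = ln(0.6300/0.3700) = 0.5322
theta = b + logit/(a) = -0.53 + 0.5322/0.6000 = 0.3570

0.36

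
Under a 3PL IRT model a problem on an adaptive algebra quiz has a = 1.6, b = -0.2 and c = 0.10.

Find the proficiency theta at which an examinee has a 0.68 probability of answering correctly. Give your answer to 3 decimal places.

P(theta) = c + (1 − c) · 1 / (1 + exp(−a(theta − b)))
Remove guessing floor: (0.68 − 0.10)/(1 − 0.10) = 0.6444
logit = ln(0.6444/0.3556) = 0.5947
theta = b + logit/(a) = -0.2 + 0.5947/1.6000 = 0.1717

0.172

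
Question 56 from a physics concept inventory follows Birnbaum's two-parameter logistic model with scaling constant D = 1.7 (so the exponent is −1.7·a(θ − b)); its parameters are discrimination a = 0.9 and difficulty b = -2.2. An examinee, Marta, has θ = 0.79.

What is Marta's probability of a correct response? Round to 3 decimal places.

P(θ) = 1 / (1 + exp(−D·a(θ − b)))
Exponent: 1.7 × 0.9 × (0.79 − (-2.2)) = 4.5747
1/(1 + e^{-4.5747}) = 0.9898
P = 0.9898

0.990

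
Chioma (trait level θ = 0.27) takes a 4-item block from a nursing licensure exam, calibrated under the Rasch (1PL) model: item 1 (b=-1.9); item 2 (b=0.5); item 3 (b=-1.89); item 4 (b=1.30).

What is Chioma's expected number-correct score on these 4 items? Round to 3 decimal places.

P(θ) = 1 / (1 + exp(−(θ − b)))
P_1 = 1/(1+e^{-2.1700}) = 0.8975
P_2 = 1/(1+e^{0.2300}) = 0.4428
P_3 = 1/(1+e^{-2.1600}) = 0.8966
P_4 = 1/(1+e^{1.0300}) = 0.2631
E[score] = 0.8975 + 0.4428 + 0.8966 + 0.2631 = 2.5000

2.500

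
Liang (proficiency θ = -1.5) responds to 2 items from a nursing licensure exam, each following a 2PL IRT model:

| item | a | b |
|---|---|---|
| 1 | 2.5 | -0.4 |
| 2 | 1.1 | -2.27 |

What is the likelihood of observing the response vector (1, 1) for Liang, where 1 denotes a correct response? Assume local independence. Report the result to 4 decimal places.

0.0421

P(θ) = 1 / (1 + exp(−a(θ − b)))
P_1 = 1/(1+e^{2.7500}) = 0.0601
P_2 = 1/(1+e^{-0.8470}) = 0.6999
L = P_1 × P_2 = 0.0601 × 0.6999 = 0.04206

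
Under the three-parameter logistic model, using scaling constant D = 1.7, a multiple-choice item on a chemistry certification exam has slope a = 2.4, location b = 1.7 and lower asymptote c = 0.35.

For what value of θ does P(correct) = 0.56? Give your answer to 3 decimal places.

1.519

P(θ) = c + (1 − c) · 1 / (1 + exp(−D·a(θ − b)))
Remove guessing floor: (0.56 − 0.35)/(1 − 0.35) = 0.3231
logit = ln(0.3231/0.6769) = -0.7397
θ = b + logit/(1.7·a) = 1.7 + (-0.7397)/4.0800 = 1.5187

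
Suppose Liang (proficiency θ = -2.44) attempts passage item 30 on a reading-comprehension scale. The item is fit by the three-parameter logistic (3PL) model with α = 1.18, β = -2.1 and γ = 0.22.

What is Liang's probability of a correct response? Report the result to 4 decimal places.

0.5328

P(θ) = γ + (1 − γ) · 1 / (1 + exp(−α(θ − β)))
Exponent: 1.18 × (-2.44 − (-2.1)) = -0.4012
1/(1 + e^{0.4012}) = 0.4010
P = 0.22 + 0.78 × 0.4010 = 0.5328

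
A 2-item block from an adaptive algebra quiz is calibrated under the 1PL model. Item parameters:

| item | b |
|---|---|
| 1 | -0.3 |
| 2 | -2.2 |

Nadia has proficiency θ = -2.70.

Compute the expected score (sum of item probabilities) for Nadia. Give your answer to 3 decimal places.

0.461

P(θ) = 1 / (1 + exp(−(θ − b)))
P_1 = 1/(1+e^{2.4000}) = 0.0832
P_2 = 1/(1+e^{0.5000}) = 0.3775
E[score] = 0.0832 + 0.3775 = 0.4607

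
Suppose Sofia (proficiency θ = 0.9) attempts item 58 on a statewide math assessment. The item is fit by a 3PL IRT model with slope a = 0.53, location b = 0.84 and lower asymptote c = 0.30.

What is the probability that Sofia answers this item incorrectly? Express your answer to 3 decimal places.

0.344

P(θ) = c + (1 − c) · 1 / (1 + exp(−a(θ − b)))
Exponent: 0.53 × (0.9 − 0.84) = 0.0318
1/(1 + e^{-0.0318}) = 0.5079
P = 0.30 + 0.70 × 0.5079 = 0.6556
P(incorrect) = 1 − 0.6556 = 0.3444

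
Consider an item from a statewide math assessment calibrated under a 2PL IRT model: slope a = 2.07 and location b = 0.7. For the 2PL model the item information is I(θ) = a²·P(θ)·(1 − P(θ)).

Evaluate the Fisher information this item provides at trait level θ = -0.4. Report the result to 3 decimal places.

P = 1/(1+e^{2.2770}) = 0.0930
P(1−P) = 0.0930 × 0.9070 = 0.0844
I = a² × P(1−P) = 2.07² × 0.0844 = 0.36160

0.362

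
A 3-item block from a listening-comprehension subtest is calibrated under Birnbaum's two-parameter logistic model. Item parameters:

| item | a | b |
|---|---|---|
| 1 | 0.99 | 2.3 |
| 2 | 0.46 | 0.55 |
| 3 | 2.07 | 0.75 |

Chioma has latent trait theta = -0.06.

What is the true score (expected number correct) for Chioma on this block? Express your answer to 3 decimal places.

0.676

P(theta) = 1 / (1 + exp(−a(theta − b)))
P_1 = 1/(1+e^{2.3364}) = 0.0882
P_2 = 1/(1+e^{0.2806}) = 0.4303
P_3 = 1/(1+e^{1.6767}) = 0.1575
E[score] = 0.0882 + 0.4303 + 0.1575 = 0.6760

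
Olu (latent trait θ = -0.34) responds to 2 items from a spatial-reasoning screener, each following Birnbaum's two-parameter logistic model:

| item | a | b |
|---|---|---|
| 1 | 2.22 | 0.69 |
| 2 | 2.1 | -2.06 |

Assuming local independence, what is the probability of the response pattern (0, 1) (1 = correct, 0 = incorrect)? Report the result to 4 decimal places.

P(θ) = 1 / (1 + exp(−a(θ − b)))
P_1 = 1/(1+e^{2.2866}) = 0.0922
P_2 = 1/(1+e^{-3.6120}) = 0.9737
L = (1−P_1) × P_2 = 0.9078 × 0.9737 = 0.88390

0.8839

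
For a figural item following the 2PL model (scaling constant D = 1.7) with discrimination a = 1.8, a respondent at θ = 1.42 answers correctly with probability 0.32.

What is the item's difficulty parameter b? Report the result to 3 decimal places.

1.666

P(θ) = 1 / (1 + exp(−D·a(θ − b)))
logit(0.32) = ln(0.32/0.68) = -0.7538
b = θ − logit/(1.7·a) = 1.42 − (-0.7538)/3.0600 = 1.6663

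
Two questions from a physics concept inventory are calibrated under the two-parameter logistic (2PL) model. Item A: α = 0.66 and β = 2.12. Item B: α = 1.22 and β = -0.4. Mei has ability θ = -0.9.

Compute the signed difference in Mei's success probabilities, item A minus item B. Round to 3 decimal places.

-0.232

P(θ) = 1 / (1 + exp(−α(θ − β)))
P_A = 0.1199
P_B = 0.3521
P_A − P_B = -0.2321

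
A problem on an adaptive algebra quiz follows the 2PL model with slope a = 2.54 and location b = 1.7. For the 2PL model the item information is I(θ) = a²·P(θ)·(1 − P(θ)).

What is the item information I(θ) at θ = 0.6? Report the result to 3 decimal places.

0.350

P = 1/(1+e^{2.7940}) = 0.0576
P(1−P) = 0.0576 × 0.9424 = 0.0543
I = a² × P(1−P) = 2.54² × 0.0543 = 0.35049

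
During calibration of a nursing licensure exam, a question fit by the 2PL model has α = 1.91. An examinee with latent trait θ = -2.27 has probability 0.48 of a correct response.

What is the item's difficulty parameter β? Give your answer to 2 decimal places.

-2.23

P(θ) = 1 / (1 + exp(−α(θ − β)))
logit(0.48) = ln(0.48/0.52) = -0.0800
β = θ − logit/(α) = -2.27 − (-0.0800)/1.9100 = -2.2281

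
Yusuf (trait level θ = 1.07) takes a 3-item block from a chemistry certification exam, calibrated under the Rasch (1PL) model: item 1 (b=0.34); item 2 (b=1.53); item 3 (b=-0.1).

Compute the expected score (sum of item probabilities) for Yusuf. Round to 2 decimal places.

P(θ) = 1 / (1 + exp(−(θ − b)))
P_1 = 1/(1+e^{-0.7300}) = 0.6748
P_2 = 1/(1+e^{0.4600}) = 0.3870
P_3 = 1/(1+e^{-1.1700}) = 0.7631
E[score] = 0.6748 + 0.3870 + 0.7631 = 1.8249

1.82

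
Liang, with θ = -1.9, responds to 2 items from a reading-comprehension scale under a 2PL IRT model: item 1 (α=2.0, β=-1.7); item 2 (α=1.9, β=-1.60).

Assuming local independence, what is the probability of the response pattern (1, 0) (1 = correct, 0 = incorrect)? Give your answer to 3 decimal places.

0.256

P(θ) = 1 / (1 + exp(−α(θ − β)))
P_1 = 1/(1+e^{0.4000}) = 0.4013
P_2 = 1/(1+e^{0.5700}) = 0.3612
L = P_1 × (1−P_2) = 0.4013 × 0.6388 = 0.25634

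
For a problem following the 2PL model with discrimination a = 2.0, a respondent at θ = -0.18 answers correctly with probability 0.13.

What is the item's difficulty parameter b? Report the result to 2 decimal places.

0.77

P(θ) = 1 / (1 + exp(−a(θ − b)))
logit(0.13) = ln(0.13/0.87) = -1.9010
b = θ − logit/(a) = -0.18 − (-1.9010)/2.0000 = 0.7705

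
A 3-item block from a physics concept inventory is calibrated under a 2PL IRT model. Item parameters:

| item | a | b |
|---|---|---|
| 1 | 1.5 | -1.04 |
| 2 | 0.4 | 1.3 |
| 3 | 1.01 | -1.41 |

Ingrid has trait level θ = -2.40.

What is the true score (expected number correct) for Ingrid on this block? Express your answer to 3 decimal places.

P(θ) = 1 / (1 + exp(−a(θ − b)))
P_1 = 1/(1+e^{2.0400}) = 0.1151
P_2 = 1/(1+e^{1.4800}) = 0.1854
P_3 = 1/(1+e^{0.9999}) = 0.2690
E[score] = 0.1151 + 0.1854 + 0.2690 = 0.5695

0.569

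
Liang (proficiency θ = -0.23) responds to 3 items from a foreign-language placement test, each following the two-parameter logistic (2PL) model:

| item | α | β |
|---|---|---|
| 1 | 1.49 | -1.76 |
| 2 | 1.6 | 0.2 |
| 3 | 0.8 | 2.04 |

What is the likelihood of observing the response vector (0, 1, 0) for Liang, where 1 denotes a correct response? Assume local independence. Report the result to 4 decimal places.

0.0267

P(θ) = 1 / (1 + exp(−α(θ − β)))
P_1 = 1/(1+e^{-2.2797}) = 0.9072
P_2 = 1/(1+e^{0.6880}) = 0.3345
P_3 = 1/(1+e^{1.8160}) = 0.1399
L = (1−P_1) × P_2 × (1−P_3) = 0.0928 × 0.3345 × 0.8601 = 0.02670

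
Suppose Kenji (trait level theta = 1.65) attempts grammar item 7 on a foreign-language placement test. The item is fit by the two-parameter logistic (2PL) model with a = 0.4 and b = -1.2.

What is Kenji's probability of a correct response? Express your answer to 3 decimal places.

P(theta) = 1 / (1 + exp(−a(theta − b)))
Exponent: 0.4 × (1.65 − (-1.2)) = 1.1400
1/(1 + e^{-1.1400}) = 0.7577

0.758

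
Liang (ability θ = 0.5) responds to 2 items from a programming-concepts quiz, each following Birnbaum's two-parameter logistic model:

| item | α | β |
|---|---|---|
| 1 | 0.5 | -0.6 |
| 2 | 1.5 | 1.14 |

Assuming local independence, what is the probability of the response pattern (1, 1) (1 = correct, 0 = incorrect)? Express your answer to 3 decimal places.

0.176

P(θ) = 1 / (1 + exp(−α(θ − β)))
P_1 = 1/(1+e^{-0.5500}) = 0.6341
P_2 = 1/(1+e^{0.9600}) = 0.2769
L = P_1 × P_2 = 0.6341 × 0.2769 = 0.17558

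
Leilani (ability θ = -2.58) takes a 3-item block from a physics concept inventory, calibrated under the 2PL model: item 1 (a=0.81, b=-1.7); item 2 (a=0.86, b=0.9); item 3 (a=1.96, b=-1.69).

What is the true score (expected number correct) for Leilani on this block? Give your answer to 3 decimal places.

P(θ) = 1 / (1 + exp(−a(θ − b)))
P_1 = 1/(1+e^{0.7128}) = 0.3290
P_2 = 1/(1+e^{2.9928}) = 0.0478
P_3 = 1/(1+e^{1.7444}) = 0.1488
E[score] = 0.3290 + 0.0478 + 0.1488 = 0.5255

0.525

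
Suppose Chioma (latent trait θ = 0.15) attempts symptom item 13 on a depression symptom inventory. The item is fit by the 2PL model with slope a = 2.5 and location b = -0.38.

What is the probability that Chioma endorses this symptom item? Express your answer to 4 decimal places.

0.7900

P(θ) = 1 / (1 + exp(−a(θ − b)))
Exponent: 2.5 × (0.15 − (-0.38)) = 1.3250
1/(1 + e^{-1.3250}) = 0.7900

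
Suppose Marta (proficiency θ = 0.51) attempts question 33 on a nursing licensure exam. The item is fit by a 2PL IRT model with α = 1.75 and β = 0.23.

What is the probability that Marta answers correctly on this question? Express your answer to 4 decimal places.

0.6201

P(θ) = 1 / (1 + exp(−α(θ − β)))
Exponent: 1.75 × (0.51 − 0.23) = 0.4900
1/(1 + e^{-0.4900}) = 0.6201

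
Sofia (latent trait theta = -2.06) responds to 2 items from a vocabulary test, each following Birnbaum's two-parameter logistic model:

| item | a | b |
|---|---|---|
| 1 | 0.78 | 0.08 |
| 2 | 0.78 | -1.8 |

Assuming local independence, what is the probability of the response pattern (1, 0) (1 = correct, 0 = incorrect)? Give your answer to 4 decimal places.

0.0873

P(theta) = 1 / (1 + exp(−a(theta − b)))
P_1 = 1/(1+e^{1.6692}) = 0.1585
P_2 = 1/(1+e^{0.2028}) = 0.4495
L = P_1 × (1−P_2) = 0.1585 × 0.5505 = 0.08728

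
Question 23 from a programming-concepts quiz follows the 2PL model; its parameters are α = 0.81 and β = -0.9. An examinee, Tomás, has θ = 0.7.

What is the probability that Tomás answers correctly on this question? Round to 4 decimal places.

P(θ) = 1 / (1 + exp(−α(θ − β)))
Exponent: 0.81 × (0.7 − (-0.9)) = 1.2960
1/(1 + e^{-1.2960}) = 0.7852

0.7852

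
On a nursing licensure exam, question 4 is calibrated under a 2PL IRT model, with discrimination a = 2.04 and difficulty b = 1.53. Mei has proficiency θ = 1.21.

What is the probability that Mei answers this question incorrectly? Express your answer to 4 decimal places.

0.6576

P(θ) = 1 / (1 + exp(−a(θ − b)))
Exponent: 2.04 × (1.21 − 1.53) = -0.6528
1/(1 + e^{0.6528}) = 0.3424
P(incorrect) = 1 − 0.3424 = 0.6576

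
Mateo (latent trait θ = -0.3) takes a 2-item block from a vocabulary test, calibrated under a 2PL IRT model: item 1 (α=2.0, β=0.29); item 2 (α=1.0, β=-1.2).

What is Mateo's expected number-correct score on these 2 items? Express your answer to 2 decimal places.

P(θ) = 1 / (1 + exp(−α(θ − β)))
P_1 = 1/(1+e^{1.1800}) = 0.2351
P_2 = 1/(1+e^{-0.9000}) = 0.7109
E[score] = 0.2351 + 0.7109 = 0.9460

0.95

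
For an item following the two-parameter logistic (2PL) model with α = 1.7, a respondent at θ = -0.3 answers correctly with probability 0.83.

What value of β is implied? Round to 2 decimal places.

-1.23

P(θ) = 1 / (1 + exp(−α(θ − β)))
logit(0.83) = ln(0.83/0.17) = 1.5856
β = θ − logit/(α) = -0.3 − 1.5856/1.7000 = -1.2327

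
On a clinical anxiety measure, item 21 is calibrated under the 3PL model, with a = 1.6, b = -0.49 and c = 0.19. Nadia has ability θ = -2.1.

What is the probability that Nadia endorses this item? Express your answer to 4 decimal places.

0.2473

P(θ) = c + (1 − c) · 1 / (1 + exp(−a(θ − b)))
Exponent: 1.6 × (-2.1 − (-0.49)) = -2.5760
1/(1 + e^{2.5760}) = 0.0707
P = 0.19 + 0.81 × 0.0707 = 0.2473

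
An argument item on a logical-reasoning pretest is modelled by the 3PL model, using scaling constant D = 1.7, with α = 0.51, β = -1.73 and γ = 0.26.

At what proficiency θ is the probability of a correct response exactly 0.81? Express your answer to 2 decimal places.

P(θ) = γ + (1 − γ) · 1 / (1 + exp(−D·α(θ − β)))
Remove guessing floor: (0.81 − 0.26)/(1 − 0.26) = 0.7432
logit = ln(0.7432/0.2568) = 1.0629
θ = β + logit/(1.7·α) = -1.73 + 1.0629/0.8670 = -0.5041

-0.50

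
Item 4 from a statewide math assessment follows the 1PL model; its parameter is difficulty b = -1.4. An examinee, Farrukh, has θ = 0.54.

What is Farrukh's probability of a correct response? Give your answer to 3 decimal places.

P(θ) = 1 / (1 + exp(−(θ − b)))
Exponent: (0.54 − (-1.4)) = 1.9400
1/(1 + e^{-1.9400}) = 0.8744
P = 0.8744

0.874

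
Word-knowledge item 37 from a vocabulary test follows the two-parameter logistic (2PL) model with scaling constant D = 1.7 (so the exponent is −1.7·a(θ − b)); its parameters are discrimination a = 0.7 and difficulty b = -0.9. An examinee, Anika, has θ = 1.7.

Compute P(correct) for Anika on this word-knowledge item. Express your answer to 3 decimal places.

P(θ) = 1 / (1 + exp(−D·a(θ − b)))
Exponent: 1.7 × 0.7 × (1.7 − (-0.9)) = 3.0940
1/(1 + e^{-3.0940}) = 0.9566
P = 0.9566

0.957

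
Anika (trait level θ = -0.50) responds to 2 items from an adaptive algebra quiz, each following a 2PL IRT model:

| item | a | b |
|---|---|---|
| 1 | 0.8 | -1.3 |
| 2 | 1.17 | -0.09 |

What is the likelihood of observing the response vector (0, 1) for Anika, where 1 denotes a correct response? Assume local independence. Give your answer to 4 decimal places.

0.1320

P(θ) = 1 / (1 + exp(−a(θ − b)))
P_1 = 1/(1+e^{-0.6400}) = 0.6548
P_2 = 1/(1+e^{0.4797}) = 0.3823
L = (1−P_1) × P_2 = 0.3452 × 0.3823 = 0.13200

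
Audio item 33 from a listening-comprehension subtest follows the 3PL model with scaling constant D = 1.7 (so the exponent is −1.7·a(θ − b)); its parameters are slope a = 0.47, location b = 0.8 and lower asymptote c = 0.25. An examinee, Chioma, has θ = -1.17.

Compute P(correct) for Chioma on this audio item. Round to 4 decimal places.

0.3787

P(θ) = c + (1 − c) · 1 / (1 + exp(−D·a(θ − b)))
Exponent: 1.7 × 0.47 × (-1.17 − 0.8) = -1.5740
1/(1 + e^{1.5740}) = 0.1716
P = 0.25 + 0.75 × 0.1716 = 0.3787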